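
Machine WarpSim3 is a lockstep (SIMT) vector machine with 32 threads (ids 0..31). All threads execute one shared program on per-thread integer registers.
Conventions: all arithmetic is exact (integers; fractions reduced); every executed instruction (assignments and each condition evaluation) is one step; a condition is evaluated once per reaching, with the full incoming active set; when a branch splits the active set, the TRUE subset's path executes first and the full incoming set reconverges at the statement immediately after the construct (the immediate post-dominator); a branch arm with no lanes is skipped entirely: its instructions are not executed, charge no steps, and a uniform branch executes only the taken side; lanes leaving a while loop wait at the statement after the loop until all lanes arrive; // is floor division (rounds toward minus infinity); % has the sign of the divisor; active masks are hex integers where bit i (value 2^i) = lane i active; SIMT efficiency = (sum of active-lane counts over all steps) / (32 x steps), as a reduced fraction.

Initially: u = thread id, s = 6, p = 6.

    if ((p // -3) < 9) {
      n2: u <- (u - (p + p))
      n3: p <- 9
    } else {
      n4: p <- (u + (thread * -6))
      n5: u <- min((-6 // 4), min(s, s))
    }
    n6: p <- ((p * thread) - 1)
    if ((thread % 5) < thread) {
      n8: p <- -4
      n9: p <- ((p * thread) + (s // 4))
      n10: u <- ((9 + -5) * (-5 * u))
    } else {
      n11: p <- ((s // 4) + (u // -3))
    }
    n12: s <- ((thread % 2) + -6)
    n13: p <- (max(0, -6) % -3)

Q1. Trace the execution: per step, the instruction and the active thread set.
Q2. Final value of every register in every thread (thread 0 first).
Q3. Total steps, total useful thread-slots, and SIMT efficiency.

step 0: eval ((p // -3) < 9)         0xffffffff
step 1: u <- (u - (p + p))           0xffffffff
step 2: p <- 9                       0xffffffff
step 3: p <- ((p * thread) - 1)      0xffffffff
step 4: eval ((thread % 5) < thread) 0xffffffff
step 5: p <- -4                      0xffffffe0
step 6: p <- ((p * thread) + (s // 4)) 0xffffffe0
step 7: u <- ((9 + -5) * (-5 * u))   0xffffffe0
step 8: p <- ((s // 4) + (u // -3))  0x0000001f
step 9: s <- ((thread % 2) + -6)     0xffffffff
step 10: p <- (max(0, -6) % -3)       0xffffffff

Answer: 11 steps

u: -12,-11,-10,-9,-8,140,120,100,80,60,40,20,0,-20,-40,-60,-80,-100,-120,-140,-160,-180,-200,-220,-240,-260,-280,-300,-320,-340,-360,-380
s: -6,-5,-6,-5,-6,-5,-6,-5,-6,-5,-6,-5,-6,-5,-6,-5,-6,-5,-6,-5,-6,-5,-6,-5,-6,-5,-6,-5,-6,-5,-6,-5
p: 0,0,0,0,0,0,0,0,0,0,0,0,0,0,0,0,0,0,0,0,0,0,0,0,0,0,0,0,0,0,0,0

steps = 11; useful = 310; efficiency = 310/352 = 155/176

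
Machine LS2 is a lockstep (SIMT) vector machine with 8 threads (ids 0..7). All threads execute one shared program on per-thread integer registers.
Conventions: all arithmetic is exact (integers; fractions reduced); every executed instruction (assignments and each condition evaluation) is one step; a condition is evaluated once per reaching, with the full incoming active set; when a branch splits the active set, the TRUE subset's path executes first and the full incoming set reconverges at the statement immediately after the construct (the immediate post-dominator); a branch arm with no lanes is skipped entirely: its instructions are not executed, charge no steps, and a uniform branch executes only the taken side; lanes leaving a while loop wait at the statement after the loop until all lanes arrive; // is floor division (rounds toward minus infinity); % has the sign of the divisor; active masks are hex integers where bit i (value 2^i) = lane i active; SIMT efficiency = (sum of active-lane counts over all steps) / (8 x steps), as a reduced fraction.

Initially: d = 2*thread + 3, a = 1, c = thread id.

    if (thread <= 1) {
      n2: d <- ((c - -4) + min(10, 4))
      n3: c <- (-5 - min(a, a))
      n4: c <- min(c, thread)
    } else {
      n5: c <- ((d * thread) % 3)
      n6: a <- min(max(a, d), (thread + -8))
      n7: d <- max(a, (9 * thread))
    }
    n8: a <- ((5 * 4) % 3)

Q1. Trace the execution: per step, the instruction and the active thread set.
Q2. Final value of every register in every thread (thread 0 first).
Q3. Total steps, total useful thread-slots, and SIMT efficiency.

step 0: eval (thread <= 1)           0xff
step 1: d <- ((c - -4) + min(10, 4)) 0x03
step 2: c <- (-5 - min(a, a))        0x03
step 3: c <- min(c, thread)          0x03
step 4: c <- ((d * thread) % 3)      0xfc
step 5: a <- min(max(a, d), (thread + -8)) 0xfc
step 6: d <- max(a, (9 * thread))    0xfc
step 7: a <- ((5 * 4) % 3)           0xff

Answer: 8 steps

d: 8,9,18,27,36,45,54,63
a: 2,2,2,2,2,2,2,2
c: -6,-6,2,0,2,2,0,2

steps = 8; useful = 40; efficiency = 40/64 = 5/8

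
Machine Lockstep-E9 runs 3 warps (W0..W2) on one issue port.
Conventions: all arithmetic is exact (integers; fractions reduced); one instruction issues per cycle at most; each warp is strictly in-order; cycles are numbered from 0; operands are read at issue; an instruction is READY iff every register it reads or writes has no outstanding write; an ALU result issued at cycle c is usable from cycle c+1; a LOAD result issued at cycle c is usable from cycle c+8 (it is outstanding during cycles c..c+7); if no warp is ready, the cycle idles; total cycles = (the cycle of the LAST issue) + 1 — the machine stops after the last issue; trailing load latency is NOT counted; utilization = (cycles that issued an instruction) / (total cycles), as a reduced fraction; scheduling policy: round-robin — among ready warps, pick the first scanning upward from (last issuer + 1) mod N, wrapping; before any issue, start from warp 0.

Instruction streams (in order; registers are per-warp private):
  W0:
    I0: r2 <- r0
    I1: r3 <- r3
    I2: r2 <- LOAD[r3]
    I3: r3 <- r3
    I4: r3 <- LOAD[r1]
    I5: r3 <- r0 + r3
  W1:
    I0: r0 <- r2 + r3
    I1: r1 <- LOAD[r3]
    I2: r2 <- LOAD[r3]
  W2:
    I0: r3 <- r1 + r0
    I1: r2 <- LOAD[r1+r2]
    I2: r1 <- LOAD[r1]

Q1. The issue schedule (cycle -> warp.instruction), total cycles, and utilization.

cycle 0: W0.I0
cycle 1: W1.I0
cycle 2: W2.I0
cycle 3: W0.I1
cycle 4: W1.I1
cycle 5: W2.I1
cycle 6: W0.I2
cycle 7: W1.I2
cycle 8: W2.I2
cycle 9: W0.I3
cycle 10: W0.I4
cycle 11: idle
cycle 12: idle
cycle 13: idle
cycle 14: idle
cycle 15: idle
cycle 16: idle
cycle 17: idle
cycle 18: W0.I5

Answer: 19 cycles, utilization 12/19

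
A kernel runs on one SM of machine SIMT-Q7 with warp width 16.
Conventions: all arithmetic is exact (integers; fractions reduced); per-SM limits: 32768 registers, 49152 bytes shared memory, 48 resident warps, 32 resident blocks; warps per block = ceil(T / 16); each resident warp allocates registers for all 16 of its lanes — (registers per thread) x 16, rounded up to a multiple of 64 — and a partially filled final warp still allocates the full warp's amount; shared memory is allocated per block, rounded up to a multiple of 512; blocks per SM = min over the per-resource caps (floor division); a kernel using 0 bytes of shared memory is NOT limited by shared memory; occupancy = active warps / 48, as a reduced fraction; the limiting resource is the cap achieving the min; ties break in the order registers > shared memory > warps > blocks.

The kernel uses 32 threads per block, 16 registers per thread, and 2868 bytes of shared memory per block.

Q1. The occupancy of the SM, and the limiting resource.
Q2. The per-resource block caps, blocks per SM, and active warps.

Answer: occupancy 2/3, limited by shared memory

registers: 64 blocks
shared memory: 16 blocks
warps: 24 blocks
blocks: 32 blocks

Answer: 16 blocks, 32 active warps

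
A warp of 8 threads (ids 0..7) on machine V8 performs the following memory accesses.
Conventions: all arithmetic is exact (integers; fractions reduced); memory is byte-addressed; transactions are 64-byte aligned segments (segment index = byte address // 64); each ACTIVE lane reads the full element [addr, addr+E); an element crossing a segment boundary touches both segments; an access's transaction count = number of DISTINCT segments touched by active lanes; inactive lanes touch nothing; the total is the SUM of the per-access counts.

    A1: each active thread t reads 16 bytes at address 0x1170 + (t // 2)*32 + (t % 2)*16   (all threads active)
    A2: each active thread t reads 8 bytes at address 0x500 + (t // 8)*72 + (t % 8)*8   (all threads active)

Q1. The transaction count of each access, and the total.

A1: 3 transactions
A2: 1 transaction

Answer: 3,1; total 4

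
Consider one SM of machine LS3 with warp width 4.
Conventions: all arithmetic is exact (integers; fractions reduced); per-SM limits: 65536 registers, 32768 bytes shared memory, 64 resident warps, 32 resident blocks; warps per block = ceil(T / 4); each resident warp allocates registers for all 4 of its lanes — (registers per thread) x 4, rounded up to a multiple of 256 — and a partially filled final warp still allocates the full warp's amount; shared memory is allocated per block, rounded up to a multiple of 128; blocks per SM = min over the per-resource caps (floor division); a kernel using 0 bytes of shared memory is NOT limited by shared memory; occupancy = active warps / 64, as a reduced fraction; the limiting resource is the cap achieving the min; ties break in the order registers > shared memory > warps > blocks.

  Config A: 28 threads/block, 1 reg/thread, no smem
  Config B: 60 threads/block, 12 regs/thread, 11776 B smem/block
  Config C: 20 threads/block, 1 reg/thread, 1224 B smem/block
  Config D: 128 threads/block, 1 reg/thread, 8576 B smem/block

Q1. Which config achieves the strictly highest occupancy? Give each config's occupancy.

occupancies: A 63/64, B 15/32, C 15/16, D 1

Answer: D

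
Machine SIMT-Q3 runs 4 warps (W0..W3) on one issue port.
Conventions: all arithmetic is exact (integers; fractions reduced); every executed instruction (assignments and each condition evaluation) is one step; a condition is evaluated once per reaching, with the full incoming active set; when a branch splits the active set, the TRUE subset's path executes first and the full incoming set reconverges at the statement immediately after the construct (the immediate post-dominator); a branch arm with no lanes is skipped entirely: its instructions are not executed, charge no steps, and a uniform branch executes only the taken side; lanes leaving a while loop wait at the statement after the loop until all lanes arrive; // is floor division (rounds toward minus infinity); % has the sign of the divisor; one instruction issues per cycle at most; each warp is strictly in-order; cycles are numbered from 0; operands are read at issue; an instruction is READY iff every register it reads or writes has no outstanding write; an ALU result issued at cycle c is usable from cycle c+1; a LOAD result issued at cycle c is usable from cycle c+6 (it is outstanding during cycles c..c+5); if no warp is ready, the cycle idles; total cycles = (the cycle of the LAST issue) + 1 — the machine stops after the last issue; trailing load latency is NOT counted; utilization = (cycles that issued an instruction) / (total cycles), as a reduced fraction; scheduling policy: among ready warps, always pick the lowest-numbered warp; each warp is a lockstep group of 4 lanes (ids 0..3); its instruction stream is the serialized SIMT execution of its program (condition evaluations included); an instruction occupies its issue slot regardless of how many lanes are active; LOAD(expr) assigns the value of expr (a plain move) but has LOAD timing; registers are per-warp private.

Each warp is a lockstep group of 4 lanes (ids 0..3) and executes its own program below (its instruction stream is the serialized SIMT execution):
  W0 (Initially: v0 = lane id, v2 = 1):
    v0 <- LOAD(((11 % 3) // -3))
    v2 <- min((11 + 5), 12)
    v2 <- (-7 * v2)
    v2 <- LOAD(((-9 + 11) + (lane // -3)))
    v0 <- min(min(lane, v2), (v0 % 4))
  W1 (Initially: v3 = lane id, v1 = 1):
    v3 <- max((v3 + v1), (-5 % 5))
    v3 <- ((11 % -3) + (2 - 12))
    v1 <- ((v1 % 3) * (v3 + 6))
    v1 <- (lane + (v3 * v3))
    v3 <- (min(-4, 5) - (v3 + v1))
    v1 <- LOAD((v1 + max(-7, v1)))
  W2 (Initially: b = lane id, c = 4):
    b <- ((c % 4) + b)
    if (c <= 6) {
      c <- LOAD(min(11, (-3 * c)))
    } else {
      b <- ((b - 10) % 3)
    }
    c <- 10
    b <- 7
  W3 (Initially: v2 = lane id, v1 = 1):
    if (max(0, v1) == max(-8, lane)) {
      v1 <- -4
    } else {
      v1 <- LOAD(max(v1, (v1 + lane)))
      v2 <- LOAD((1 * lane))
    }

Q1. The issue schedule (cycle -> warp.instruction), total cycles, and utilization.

cycle 0: W0.I0
cycle 1: W0.I1
cycle 2: W0.I2
cycle 3: W0.I3
cycle 4: W1.I0
cycle 5: W1.I1
cycle 6: W1.I2
cycle 7: W1.I3
cycle 8: W1.I4
cycle 9: W0.I4
cycle 10: W1.I5
cycle 11: W2.I0
cycle 12: W2.I1
cycle 13: W2.I2
cycle 14: W3.I0
cycle 15: W3.I1
cycle 16: W3.I2
cycle 17: W3.I3
cycle 18: idle
cycle 19: W2.I3
cycle 20: W2.I4

Answer: 21 cycles, utilization 20/21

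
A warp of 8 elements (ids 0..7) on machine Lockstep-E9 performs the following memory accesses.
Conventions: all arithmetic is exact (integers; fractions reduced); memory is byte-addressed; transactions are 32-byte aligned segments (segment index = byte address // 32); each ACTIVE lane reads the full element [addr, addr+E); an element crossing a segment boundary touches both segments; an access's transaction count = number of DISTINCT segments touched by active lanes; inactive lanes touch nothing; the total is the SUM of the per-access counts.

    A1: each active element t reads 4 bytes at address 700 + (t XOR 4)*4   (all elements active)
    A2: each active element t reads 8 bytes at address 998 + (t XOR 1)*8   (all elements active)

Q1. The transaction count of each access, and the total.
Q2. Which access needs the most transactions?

A1: 2 transactions
A2: 3 transactions

Answer: 2,3; total 5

Answer: A2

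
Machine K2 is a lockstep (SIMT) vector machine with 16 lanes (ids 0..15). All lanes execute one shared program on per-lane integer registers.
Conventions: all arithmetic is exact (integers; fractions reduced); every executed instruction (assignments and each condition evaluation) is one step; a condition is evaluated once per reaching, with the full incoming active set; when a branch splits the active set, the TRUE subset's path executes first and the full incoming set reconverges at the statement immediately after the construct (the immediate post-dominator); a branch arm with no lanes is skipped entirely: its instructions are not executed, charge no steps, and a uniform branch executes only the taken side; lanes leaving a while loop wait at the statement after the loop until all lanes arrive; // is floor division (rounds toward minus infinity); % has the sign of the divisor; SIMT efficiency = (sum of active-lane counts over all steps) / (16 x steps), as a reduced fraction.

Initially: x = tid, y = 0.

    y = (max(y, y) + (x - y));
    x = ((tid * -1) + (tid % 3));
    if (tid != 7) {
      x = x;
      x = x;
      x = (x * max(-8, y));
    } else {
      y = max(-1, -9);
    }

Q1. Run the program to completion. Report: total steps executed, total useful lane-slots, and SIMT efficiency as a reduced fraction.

Answer: 7 steps, 94 useful, 47/56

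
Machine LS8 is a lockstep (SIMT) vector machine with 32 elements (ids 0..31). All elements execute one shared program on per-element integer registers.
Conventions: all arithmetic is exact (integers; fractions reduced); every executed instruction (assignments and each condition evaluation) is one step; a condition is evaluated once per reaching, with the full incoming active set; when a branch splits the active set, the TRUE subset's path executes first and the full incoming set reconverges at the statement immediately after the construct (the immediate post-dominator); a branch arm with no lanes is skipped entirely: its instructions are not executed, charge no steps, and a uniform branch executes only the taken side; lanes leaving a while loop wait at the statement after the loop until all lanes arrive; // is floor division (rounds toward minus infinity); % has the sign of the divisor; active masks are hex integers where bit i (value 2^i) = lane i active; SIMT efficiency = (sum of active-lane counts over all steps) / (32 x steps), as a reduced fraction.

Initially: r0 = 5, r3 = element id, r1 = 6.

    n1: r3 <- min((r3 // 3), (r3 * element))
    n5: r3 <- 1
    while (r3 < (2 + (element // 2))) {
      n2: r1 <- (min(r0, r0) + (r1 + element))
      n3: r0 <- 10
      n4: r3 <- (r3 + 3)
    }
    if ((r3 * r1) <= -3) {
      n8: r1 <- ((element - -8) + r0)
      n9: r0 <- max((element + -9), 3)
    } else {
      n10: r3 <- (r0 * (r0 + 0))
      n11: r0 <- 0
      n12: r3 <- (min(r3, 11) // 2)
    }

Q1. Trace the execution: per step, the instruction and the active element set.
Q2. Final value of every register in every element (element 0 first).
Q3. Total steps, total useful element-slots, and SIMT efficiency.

step 0: r3 <- min((r3 // 3), (r3 * element)) 0xffffffff
step 1: r3 <- 1                      0xffffffff
step 2: eval (r3 < (2 + (element // 2))) 0xffffffff
step 3: r1 <- (min(r0, r0) + (r1 + element)) 0xffffffff
step 4: r0 <- 10                     0xffffffff
step 5: r3 <- (r3 + 3)               0xffffffff
step 6: eval (r3 < (2 + (element // 2))) 0xffffffff
step 7: r1 <- (min(r0, r0) + (r1 + element)) 0xffffffc0
step 8: r0 <- 10                     0xffffffc0
step 9: r3 <- (r3 + 3)               0xffffffc0
step 10: eval (r3 < (2 + (element // 2))) 0xffffffc0
step 11: r1 <- (min(r0, r0) + (r1 + element)) 0xfffff000
step 12: r0 <- 10                     0xfffff000
step 13: r3 <- (r3 + 3)               0xfffff000
step 14: eval (r3 < (2 + (element // 2))) 0xfffff000
step 15: r1 <- (min(r0, r0) + (r1 + element)) 0xfffc0000
step 16: r0 <- 10                     0xfffc0000
step 17: r3 <- (r3 + 3)               0xfffc0000
step 18: eval (r3 < (2 + (element // 2))) 0xfffc0000
step 19: r1 <- (min(r0, r0) + (r1 + element)) 0xff000000
step 20: r0 <- 10                     0xff000000
step 21: r3 <- (r3 + 3)               0xff000000
step 22: eval (r3 < (2 + (element // 2))) 0xff000000
step 23: r1 <- (min(r0, r0) + (r1 + element)) 0xc0000000
step 24: r0 <- 10                     0xc0000000
step 25: r3 <- (r3 + 3)               0xc0000000
step 26: eval (r3 < (2 + (element // 2))) 0xc0000000
step 27: eval ((r3 * r1) <= -3)       0xffffffff
step 28: r3 <- (r0 * (r0 + 0))        0xffffffff
step 29: r0 <- 0                      0xffffffff
step 30: r3 <- (min(r3, 11) // 2)     0xffffffff

Answer: 31 steps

r0: 0,0,0,0,0,0,0,0,0,0,0,0,0,0,0,0,0,0,0,0,0,0,0,0,0,0,0,0,0,0,0,0
r3: 5,5,5,5,5,5,5,5,5,5,5,5,5,5,5,5,5,5,5,5,5,5,5,5,5,5,5,5,5,5,5,5
r1: 11,12,13,14,15,16,33,35,37,39,41,43,67,70,73,76,79,82,113,117,121,125,129,133,171,176,181,186,191,196,241,247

steps = 31; useful = 632; efficiency = 632/992 = 79/124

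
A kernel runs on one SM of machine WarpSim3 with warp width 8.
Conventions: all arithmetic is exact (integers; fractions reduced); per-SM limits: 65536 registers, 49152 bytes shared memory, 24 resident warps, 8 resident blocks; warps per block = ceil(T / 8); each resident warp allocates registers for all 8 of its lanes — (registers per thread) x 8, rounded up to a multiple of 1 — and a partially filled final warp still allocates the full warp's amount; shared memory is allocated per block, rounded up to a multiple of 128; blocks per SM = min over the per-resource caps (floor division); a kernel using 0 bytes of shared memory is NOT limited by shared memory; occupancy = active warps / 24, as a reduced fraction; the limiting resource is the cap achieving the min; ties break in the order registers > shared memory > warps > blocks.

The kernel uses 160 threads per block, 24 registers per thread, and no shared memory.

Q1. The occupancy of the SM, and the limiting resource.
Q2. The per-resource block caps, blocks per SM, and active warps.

Answer: occupancy 5/6, limited by warps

registers: 17 blocks
shared memory: no limit (kernel uses none)
warps: 1 block
blocks: 8 blocks

Answer: 1 block, 20 active warps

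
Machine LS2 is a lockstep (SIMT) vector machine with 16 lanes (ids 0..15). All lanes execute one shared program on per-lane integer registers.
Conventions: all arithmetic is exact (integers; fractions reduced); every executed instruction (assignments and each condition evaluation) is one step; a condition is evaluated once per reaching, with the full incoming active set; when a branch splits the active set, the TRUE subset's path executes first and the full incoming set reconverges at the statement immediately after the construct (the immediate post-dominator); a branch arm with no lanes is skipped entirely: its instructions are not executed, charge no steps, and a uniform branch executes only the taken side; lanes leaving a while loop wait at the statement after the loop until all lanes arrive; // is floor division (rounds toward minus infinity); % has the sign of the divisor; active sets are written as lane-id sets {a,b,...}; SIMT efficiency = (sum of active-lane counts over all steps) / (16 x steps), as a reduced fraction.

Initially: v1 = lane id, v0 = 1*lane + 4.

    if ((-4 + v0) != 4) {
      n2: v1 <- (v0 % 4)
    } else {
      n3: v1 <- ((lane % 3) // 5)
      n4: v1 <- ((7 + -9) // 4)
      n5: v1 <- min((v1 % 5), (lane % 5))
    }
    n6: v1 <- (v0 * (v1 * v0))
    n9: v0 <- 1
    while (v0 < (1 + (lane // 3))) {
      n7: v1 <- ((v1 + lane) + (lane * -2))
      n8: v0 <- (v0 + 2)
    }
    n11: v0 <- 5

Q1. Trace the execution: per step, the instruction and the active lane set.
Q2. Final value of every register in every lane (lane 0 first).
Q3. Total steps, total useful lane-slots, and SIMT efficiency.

step 0: eval ((-4 + v0) != 4)        {0,1,2,3,4,5,6,7,8,9,10,11,12,13,14,15}
step 1: v1 <- (v0 % 4)               {0,1,2,3,5,6,7,8,9,10,11,12,13,14,15}
step 2: v1 <- ((lane % 3) // 5)      {4}
step 3: v1 <- ((7 + -9) // 4)        {4}
step 4: v1 <- min((v1 % 5), (lane % 5)) {4}
step 5: v1 <- (v0 * (v1 * v0))       {0,1,2,3,4,5,6,7,8,9,10,11,12,13,14,15}
step 6: v0 <- 1                      {0,1,2,3,4,5,6,7,8,9,10,11,12,13,14,15}
step 7: eval (v0 < (1 + (lane // 3))) {0,1,2,3,4,5,6,7,8,9,10,11,12,13,14,15}
step 8: v1 <- ((v1 + lane) + (lane * -2)) {3,4,5,6,7,8,9,10,11,12,13,14,15}
step 9: v0 <- (v0 + 2)               {3,4,5,6,7,8,9,10,11,12,13,14,15}
step 10: eval (v0 < (1 + (lane // 3))) {3,4,5,6,7,8,9,10,11,12,13,14,15}
step 11: v1 <- ((v1 + lane) + (lane * -2)) {9,10,11,12,13,14,15}
step 12: v0 <- (v0 + 2)               {9,10,11,12,13,14,15}
step 13: eval (v0 < (1 + (lane // 3))) {9,10,11,12,13,14,15}
step 14: v1 <- ((v1 + lane) + (lane * -2)) {15}
step 15: v0 <- (v0 + 2)               {15}
step 16: eval (v0 < (1 + (lane // 3))) {15}
step 17: v0 <- 5                      {0,1,2,3,4,5,6,7,8,9,10,11,12,13,14,15}

Answer: 18 steps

v1: 0,25,72,144,252,76,194,356,-8,151,372,653,-24,263,620,1038
v0: 5,5,5,5,5,5,5,5,5,5,5,5,5,5,5,5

steps = 18; useful = 161; efficiency = 161/288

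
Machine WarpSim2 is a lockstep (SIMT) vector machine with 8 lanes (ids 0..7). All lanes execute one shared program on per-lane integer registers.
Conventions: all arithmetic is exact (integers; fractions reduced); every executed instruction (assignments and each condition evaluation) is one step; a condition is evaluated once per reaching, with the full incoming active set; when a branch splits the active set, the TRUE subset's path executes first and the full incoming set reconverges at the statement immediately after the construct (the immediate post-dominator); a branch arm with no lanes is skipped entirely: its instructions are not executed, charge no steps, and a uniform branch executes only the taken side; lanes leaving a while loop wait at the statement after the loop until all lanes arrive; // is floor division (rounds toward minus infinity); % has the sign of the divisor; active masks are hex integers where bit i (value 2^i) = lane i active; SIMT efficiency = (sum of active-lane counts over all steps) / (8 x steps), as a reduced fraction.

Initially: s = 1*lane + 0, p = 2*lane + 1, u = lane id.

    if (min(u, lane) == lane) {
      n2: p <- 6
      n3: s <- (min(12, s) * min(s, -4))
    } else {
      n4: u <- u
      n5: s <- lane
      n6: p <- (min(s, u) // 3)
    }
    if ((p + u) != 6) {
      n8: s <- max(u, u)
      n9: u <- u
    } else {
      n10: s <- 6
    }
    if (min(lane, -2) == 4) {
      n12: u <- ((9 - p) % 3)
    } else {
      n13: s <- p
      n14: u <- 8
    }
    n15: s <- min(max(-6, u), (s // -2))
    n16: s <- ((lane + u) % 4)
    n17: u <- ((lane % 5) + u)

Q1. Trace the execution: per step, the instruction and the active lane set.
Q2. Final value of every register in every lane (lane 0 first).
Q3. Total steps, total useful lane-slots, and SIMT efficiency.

step 0: eval (min(u, lane) == lane)  0xff
step 1: p <- 6                       0xff
step 2: s <- (min(12, s) * min(s, -4)) 0xff
step 3: eval ((p + u) != 6)          0xff
step 4: s <- max(u, u)               0xfe
step 5: u <- u                       0xfe
step 6: s <- 6                       0x01
step 7: eval (min(lane, -2) == 4)    0xff
step 8: s <- p                       0xff
step 9: u <- 8                       0xff
step 10: s <- min(max(-6, u), (s // -2)) 0xff
step 11: s <- ((lane + u) % 4)        0xff
step 12: u <- ((lane % 5) + u)        0xff

Answer: 13 steps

s: 0,1,2,3,0,1,2,3
p: 6,6,6,6,6,6,6,6
u: 8,9,10,11,12,8,9,10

steps = 13; useful = 95; efficiency = 95/104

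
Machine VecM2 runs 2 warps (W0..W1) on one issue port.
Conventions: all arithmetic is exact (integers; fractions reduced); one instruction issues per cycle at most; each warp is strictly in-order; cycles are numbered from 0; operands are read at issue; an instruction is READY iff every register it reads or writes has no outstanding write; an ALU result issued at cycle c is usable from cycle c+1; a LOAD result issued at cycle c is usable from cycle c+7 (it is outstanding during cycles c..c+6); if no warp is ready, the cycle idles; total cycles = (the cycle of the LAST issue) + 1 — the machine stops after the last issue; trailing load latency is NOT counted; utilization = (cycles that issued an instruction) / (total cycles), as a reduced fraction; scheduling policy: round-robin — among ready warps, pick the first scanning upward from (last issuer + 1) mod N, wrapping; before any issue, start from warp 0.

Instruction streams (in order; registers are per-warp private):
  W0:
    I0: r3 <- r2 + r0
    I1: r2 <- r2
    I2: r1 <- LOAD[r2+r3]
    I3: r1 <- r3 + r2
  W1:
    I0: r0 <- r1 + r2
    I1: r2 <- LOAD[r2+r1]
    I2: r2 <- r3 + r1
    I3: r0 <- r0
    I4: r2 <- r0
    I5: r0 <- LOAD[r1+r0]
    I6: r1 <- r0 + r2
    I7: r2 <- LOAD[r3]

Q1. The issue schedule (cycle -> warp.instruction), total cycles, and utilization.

cycle 0: W0.I0
cycle 1: W1.I0
cycle 2: W0.I1
cycle 3: W1.I1
cycle 4: W0.I2
cycle 5: idle
cycle 6: idle
cycle 7: idle
cycle 8: idle
cycle 9: idle
cycle 10: W1.I2
cycle 11: W0.I3
cycle 12: W1.I3
cycle 13: W1.I4
cycle 14: W1.I5
cycle 15: idle
cycle 16: idle
cycle 17: idle
cycle 18: idle
cycle 19: idle
cycle 20: idle
cycle 21: W1.I6
cycle 22: W1.I7

Answer: 23 cycles, utilization 12/23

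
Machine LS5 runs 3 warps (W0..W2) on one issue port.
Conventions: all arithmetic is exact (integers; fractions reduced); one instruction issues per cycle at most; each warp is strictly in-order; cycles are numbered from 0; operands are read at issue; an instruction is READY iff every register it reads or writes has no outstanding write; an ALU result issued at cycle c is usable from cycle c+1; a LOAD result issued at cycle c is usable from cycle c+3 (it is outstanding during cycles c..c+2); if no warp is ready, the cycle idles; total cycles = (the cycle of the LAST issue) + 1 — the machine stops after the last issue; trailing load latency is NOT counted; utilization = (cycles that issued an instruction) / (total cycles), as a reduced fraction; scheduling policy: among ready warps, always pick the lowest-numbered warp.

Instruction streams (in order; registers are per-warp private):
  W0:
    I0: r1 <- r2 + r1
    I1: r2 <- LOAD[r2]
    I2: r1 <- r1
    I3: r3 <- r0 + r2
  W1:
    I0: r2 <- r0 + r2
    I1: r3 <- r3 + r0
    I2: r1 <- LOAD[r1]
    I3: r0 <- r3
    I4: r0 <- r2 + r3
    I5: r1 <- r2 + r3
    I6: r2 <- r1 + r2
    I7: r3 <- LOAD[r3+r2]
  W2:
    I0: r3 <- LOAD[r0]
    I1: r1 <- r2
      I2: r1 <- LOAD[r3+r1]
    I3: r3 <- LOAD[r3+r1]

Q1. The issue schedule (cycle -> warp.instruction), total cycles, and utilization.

cycle 0: W0.I0
cycle 1: W0.I1
cycle 2: W0.I2
cycle 3: W1.I0
cycle 4: W0.I3
cycle 5: W1.I1
cycle 6: W1.I2
cycle 7: W1.I3
cycle 8: W1.I4
cycle 9: W1.I5
cycle 10: W1.I6
cycle 11: W1.I7
cycle 12: W2.I0
cycle 13: W2.I1
cycle 14: idle
cycle 15: W2.I2
cycle 16: idle
cycle 17: idle
cycle 18: W2.I3

Answer: 19 cycles, utilization 16/19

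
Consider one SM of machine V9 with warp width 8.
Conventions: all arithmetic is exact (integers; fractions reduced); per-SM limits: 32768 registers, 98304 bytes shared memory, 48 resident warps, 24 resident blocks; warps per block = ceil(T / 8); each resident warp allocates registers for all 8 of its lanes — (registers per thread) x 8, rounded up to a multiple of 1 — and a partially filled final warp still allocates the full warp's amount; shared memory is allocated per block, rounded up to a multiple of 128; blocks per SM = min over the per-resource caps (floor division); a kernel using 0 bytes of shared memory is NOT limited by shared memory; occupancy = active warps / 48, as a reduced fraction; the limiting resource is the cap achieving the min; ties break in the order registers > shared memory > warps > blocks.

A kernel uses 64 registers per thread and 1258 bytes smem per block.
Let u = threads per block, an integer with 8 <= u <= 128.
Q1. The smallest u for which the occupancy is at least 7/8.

Answer: u = 9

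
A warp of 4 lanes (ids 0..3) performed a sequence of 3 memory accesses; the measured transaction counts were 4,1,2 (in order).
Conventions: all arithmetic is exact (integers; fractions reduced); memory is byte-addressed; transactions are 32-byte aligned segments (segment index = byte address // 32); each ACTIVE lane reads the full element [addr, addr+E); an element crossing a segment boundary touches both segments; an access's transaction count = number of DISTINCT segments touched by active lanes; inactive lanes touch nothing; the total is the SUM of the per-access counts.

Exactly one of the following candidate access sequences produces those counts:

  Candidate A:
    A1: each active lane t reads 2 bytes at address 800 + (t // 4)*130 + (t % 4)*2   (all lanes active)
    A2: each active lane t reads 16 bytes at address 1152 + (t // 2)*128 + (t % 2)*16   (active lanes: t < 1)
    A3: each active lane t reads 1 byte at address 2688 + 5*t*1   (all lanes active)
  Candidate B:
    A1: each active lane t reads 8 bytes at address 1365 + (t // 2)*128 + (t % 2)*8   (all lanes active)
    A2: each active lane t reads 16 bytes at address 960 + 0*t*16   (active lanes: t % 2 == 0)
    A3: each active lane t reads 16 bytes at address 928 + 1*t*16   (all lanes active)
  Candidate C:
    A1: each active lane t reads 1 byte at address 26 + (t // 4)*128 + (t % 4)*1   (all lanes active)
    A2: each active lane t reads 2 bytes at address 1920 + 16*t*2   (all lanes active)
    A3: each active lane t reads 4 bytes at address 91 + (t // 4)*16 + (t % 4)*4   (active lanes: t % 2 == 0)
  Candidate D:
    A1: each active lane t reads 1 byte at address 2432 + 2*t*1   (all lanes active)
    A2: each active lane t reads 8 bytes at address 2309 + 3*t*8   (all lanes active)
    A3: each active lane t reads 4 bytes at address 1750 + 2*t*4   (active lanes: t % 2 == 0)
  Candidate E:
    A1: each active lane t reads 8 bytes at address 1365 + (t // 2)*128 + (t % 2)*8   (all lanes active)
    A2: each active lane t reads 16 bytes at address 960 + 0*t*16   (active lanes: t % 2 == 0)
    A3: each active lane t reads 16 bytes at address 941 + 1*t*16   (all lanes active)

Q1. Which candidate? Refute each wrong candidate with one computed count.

A: A1 gives 1 transaction, not 4
C: A1 gives 1 transaction, not 4
D: A1 gives 1 transaction, not 4
E: A3 gives 3 transactions, not 2
B: all counts match (4,1,2)

Answer: B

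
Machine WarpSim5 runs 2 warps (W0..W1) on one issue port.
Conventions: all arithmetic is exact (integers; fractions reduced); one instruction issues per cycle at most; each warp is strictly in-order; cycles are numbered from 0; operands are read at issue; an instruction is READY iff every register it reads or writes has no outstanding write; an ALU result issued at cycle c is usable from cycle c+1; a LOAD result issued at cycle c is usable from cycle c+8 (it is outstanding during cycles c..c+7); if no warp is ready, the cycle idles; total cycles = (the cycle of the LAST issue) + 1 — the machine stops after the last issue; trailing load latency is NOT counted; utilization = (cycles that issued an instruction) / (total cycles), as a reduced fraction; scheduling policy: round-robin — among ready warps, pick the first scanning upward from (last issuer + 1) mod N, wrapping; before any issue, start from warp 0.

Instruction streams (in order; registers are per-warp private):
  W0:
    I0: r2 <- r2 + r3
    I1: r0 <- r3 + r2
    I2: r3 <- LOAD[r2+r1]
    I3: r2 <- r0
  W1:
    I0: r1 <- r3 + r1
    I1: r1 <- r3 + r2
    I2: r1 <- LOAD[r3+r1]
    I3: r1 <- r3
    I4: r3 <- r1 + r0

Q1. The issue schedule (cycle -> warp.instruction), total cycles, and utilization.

cycle 0: W0.I0
cycle 1: W1.I0
cycle 2: W0.I1
cycle 3: W1.I1
cycle 4: W0.I2
cycle 5: W1.I2
cycle 6: W0.I3
cycle 7: idle
cycle 8: idle
cycle 9: idle
cycle 10: idle
cycle 11: idle
cycle 12: idle
cycle 13: W1.I3
cycle 14: W1.I4

Answer: 15 cycles, utilization 3/5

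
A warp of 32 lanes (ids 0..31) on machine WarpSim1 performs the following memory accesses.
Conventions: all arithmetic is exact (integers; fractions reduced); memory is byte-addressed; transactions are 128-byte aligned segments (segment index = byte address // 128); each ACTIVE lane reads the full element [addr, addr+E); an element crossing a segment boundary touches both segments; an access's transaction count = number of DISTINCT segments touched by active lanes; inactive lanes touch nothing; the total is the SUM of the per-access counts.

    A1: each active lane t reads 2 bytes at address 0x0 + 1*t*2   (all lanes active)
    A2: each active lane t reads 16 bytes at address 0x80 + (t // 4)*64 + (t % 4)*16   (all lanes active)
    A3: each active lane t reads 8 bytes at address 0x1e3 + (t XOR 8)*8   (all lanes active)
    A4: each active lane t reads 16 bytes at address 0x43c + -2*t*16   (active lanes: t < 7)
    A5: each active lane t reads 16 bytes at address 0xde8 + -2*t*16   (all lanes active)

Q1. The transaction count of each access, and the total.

A1: 1 transaction
A2: 4 transactions
A3: 3 transactions
A4: 3 transactions
A5: 8 transactions

Answer: 1,4,3,3,8; total 19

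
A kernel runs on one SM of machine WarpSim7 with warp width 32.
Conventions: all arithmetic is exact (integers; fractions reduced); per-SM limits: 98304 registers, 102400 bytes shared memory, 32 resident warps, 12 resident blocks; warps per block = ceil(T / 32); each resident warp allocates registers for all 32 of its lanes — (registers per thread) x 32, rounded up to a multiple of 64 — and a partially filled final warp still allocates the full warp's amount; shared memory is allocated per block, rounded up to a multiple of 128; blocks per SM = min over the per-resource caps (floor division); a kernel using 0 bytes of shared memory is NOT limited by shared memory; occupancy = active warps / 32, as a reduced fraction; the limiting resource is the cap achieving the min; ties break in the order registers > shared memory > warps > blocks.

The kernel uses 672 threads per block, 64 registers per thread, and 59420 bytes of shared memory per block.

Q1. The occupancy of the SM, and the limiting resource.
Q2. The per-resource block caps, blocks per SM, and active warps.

Answer: occupancy 21/32, limited by shared memory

registers: 2 blocks
shared memory: 1 block
warps: 1 block
blocks: 12 blocks

Answer: 1 block, 21 active warps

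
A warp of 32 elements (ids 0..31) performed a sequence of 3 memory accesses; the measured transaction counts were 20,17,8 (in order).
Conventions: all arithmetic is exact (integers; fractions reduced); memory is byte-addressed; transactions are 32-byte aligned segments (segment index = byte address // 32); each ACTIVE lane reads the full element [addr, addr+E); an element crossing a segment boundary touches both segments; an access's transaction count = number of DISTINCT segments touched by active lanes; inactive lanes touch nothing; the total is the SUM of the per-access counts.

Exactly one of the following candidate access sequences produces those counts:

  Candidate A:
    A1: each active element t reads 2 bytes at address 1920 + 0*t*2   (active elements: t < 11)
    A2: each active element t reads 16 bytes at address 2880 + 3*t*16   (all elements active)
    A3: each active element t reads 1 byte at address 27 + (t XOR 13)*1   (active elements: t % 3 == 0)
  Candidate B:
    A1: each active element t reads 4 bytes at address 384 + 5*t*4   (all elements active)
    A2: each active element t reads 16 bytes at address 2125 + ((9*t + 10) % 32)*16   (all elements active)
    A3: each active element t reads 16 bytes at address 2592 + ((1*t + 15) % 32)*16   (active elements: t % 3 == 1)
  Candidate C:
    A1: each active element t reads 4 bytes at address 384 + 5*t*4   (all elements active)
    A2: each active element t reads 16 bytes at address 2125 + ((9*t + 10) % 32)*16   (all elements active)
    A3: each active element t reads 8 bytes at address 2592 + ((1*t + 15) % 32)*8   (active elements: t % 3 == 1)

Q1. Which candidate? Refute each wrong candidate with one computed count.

A: A1 gives 1 transaction, not 20
B: A3 gives 11 transactions, not 8
C: all counts match (20,17,8)

Answer: C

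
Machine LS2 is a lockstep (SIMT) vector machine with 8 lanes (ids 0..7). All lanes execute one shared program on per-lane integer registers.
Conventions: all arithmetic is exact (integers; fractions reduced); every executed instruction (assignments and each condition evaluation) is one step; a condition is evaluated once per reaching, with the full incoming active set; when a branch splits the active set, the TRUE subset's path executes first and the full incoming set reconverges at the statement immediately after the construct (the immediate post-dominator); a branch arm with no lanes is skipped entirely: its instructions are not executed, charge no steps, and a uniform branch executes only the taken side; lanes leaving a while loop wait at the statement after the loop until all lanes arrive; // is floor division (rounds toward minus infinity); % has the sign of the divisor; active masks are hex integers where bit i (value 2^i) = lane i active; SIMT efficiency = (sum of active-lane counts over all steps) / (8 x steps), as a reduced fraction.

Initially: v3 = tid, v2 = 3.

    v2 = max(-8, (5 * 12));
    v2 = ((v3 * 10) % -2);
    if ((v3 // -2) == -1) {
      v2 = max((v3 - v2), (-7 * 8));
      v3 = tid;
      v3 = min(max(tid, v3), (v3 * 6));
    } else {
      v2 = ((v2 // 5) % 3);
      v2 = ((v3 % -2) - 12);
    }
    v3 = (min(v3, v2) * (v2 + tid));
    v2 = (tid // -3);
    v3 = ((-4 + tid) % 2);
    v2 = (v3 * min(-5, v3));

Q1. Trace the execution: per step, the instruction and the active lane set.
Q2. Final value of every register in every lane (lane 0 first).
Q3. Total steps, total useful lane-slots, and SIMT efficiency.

step 0: v2 <- max(-8, (5 * 12))      0xff
step 1: v2 <- ((v3 * 10) % -2)       0xff
step 2: eval ((v3 // -2) == -1)      0xff
step 3: v2 <- max((v3 - v2), (-7 * 8)) 0x06
step 4: v3 <- tid                    0x06
step 5: v3 <- min(max(tid, v3), (v3 * 6)) 0x06
step 6: v2 <- ((v2 // 5) % 3)        0xf9
step 7: v2 <- ((v3 % -2) - 12)       0xf9
step 8: v3 <- (min(v3, v2) * (v2 + tid)) 0xff
step 9: v2 <- (tid // -3)            0xff
step 10: v3 <- ((-4 + tid) % 2)       0xff
step 11: v2 <- (v3 * min(-5, v3))     0xff

Answer: 12 steps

v3: 0,1,0,1,0,1,0,1
v2: 0,-5,0,-5,0,-5,0,-5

steps = 12; useful = 74; efficiency = 74/96 = 37/48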